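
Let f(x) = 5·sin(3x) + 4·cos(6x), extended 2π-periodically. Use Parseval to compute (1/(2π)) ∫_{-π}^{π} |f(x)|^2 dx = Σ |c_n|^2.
Σ |c_n|^2 = 41/2

Expand |f|^2 and use orthogonality of {sin(nx), cos(mx)} on [-π, π]:
  ∫_{-π}^{π} sin(nx)^2 dx = π, ∫ cos(mx)^2 dx = π, and cross terms integrate to 0.
So ∫_{-π}^{π} f(x)^2 dx = 5^2 · π + 4^2 · π = (25 + 16)π.
Divide by 2π: (25 + 16)/2 = 41/2.
By Parseval, this equals Σ |c_n|^2.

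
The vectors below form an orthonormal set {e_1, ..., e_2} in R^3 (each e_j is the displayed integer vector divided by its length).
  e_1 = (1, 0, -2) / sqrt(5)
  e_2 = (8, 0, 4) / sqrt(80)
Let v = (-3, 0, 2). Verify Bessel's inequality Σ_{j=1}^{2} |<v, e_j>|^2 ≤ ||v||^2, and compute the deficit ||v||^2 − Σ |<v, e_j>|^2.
Σ |<v, e_j>|^2 = 13; ||v||^2 = 13; deficit = 0

Write each e_j = u_j / sqrt(<u_j, u_j>) where u_j is the displayed integer vector. Then <v, e_j> = <v, u_j> / sqrt(<u_j, u_j>), so |<v, e_j>|^2 = <v, u_j>^2 / <u_j, u_j>.
Coefficients: <v, e_1> = -7/sqrt(5), <v, e_2> = -16/sqrt(80).
Square and sum: Σ |<v, e_j>|^2 = 13.
Compute ||v||^2 = v·v = 13.
Deficit = 13 − 13 = 0 ≥ 0, confirming Bessel's inequality. (The deficit equals ||v − Σ <v,e_j> e_j||^2, the squared distance from v to span{e_j}.)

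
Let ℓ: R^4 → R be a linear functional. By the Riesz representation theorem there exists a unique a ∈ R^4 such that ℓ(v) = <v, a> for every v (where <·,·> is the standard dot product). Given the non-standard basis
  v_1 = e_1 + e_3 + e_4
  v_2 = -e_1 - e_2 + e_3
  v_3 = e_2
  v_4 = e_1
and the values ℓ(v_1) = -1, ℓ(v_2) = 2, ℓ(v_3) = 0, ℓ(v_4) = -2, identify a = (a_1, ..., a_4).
a = (-2, 0, 0, 1)

Write a = (a_1, ..., a_4) in the standard basis. For each basis vector v_i, ℓ(v_i) = <v_i, a> is a linear equation in the a_j's. Collect the n equations into a matrix system V a = ℓ, where row i of V is v_i (expressed in the standard basis). Since V is invertible (lower-triangular with 1s on the diagonal, up to permutation), solve by back-substitution:
  V =
[[1, 0, 1, 1],
 [-1, -1, 1, 0],
 [0, 1, 0, 0],
 [1, 0, 0, 0]]
  V a = (-1, 2, 0, -2)
Solving gives a = (-2, 0, 0, 1).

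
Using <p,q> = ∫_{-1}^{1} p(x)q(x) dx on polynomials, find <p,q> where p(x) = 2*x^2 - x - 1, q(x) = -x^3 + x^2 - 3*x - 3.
<p,q> = 68/15

Expand the product: p(x)·q(x) = -2*x^5 + 3*x^4 - 6*x^3 - 4*x^2 + 6*x + 3.
∫_{-1}^{1} of each monomial x^k gives [2/(k+1) if k even, 0 if k odd]. Integrating term-by-term (or equivalently evaluating the antiderivative F(x) = -x^6/3 + 3*x^5/5 - 3*x^4/2 - 4*x^3/3 + 3*x^2 + 3*x at the endpoints):
  F(1) − F(−1) = 103/30 − (-11/10) = 68/15.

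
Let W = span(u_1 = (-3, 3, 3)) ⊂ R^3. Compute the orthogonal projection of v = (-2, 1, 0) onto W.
proj_W(v) = (-1, 1, 1)

Set up U = [u_1 | ... | u_1] ∈ R^(3×1). The projector onto W = col(U) is P = U (U^T U)^(-1) U^T.
Compute U^T U =
  [27],
and U^T v = (9).
Solve U^T U · c = U^T v for the coefficients: c = (1/3). The projection is proj_W(v) = U c.
Check: (v - proj_W(v)) · u_1 = 0  (should be 0).
Result: proj_W(v) = (-1, 1, 1).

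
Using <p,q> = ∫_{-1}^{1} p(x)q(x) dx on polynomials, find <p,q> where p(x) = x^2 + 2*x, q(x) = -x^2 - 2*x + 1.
<p,q> = -12/5

Expand the product: p(x)·q(x) = -x^4 - 4*x^3 - 3*x^2 + 2*x.
∫_{-1}^{1} of each monomial x^k gives [2/(k+1) if k even, 0 if k odd]. Integrating term-by-term (or equivalently evaluating the antiderivative F(x) = -x^5/5 - x^4 - x^3 + x^2 at the endpoints):
  F(1) − F(−1) = -6/5 − (6/5) = -12/5.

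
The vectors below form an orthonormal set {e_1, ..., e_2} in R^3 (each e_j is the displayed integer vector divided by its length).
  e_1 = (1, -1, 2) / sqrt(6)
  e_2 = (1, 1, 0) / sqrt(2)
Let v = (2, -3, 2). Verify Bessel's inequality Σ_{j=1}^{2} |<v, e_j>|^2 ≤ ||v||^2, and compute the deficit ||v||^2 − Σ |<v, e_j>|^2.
Σ |<v, e_j>|^2 = 14; ||v||^2 = 17; deficit = 3

Write each e_j = u_j / sqrt(<u_j, u_j>) where u_j is the displayed integer vector. Then <v, e_j> = <v, u_j> / sqrt(<u_j, u_j>), so |<v, e_j>|^2 = <v, u_j>^2 / <u_j, u_j>.
Coefficients: <v, e_1> = 9/sqrt(6), <v, e_2> = -1/sqrt(2).
Square and sum: Σ |<v, e_j>|^2 = 14.
Compute ||v||^2 = v·v = 17.
Deficit = 17 − 14 = 3 ≥ 0, confirming Bessel's inequality. (The deficit equals ||v − Σ <v,e_j> e_j||^2, the squared distance from v to span{e_j}.)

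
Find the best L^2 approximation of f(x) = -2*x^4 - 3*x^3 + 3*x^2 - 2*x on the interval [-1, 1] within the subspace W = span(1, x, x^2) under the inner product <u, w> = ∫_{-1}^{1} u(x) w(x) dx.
g(x) = 9*x^2/7 - 19*x/5 + 6/35

The best approximation g ∈ W is the orthogonal projection of f onto W. Writing g = a_0 + a_1 x + a_2 x^2, the coefficients solve the normal equations G · a = b where
  G_{ij} = <φ_i, φ_j> and b_i = <f, φ_i>, with φ_0 = 1, φ_1 = x, φ_2 = x^2.
G =
  [2, 0, 2/3]
  [0, 2/3, 0]
  [2/3, 0, 2/5],
b = (6/5, -38/15, 22/35).
Solving gives a_0 = 6/35, a_1 = -19/5, a_2 = 9/7, so
  g(x) = 9*x^2/7 - 19*x/5 + 6/35.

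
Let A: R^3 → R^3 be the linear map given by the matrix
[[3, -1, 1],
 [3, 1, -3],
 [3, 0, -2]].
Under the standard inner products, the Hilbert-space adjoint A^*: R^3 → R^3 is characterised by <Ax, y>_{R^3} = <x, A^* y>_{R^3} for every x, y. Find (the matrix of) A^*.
A^* = A^T =
[[3, 3, 3],
 [-1, 1, 0],
 [1, -3, -2]]

For real matrices with standard dot products, the defining identity <Ax, y> = <x, A^* y> gives (Ax)^T y = x^T (A^*) y, i.e. x^T A^T y = x^T (A^*) y. Since this holds for all x, y, we must have A^* = A^T. Therefore
A^* =
[[3, 3, 3],
 [-1, 1, 0],
 [1, -3, -2]].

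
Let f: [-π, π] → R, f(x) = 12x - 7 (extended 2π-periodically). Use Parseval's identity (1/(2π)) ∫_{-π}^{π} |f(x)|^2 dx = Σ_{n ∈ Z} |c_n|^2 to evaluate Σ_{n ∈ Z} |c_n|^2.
Σ |c_n|^2 = 48π^2 + 49

Expand and integrate term by term over [-π, π]:
  ∫ (12x)^2 dx = 144·(2π^3/3); ∫ 2·12·(-7)·x dx = 0 (odd integrand); ∫ (-7)^2 dx = 49·2π.
So (1/(2π)) ∫_{-π}^{π} (12x - 7)^2 dx = 144π^2/3 + 49 = 48π^2 + 49.
Parseval ⇒ Σ |c_n|^2 = 48π^2 + 49.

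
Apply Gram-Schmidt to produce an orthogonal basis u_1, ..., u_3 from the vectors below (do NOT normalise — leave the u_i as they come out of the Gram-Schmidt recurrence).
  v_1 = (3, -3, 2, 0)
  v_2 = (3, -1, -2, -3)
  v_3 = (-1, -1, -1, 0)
Orthogonal basis:
  u_1 = (3, -3, 2, 0)
  u_2 = (21/11, 1/11, -30/11, -3)
  u_3 = (-176/221, -282/221, -159/221, 24/221)

Apply the Gram-Schmidt recurrence
  u_1 = v_1
  u_i = v_i − Σ_{j<i} ((v_i · u_j) / (u_j · u_j)) · u_j.

Step by step this gives:
  u_1 = (3, -3, 2, 0)
  u_2 = (21/11, 1/11, -30/11, -3)
  u_3 = (-176/221, -282/221, -159/221, 24/221)

Orthogonality check:
  u_2 · u_1 = 0 (should be 0)
  u_3 · u_1 = 0 (should be 0)
  u_3 · u_2 = 0 (should be 0)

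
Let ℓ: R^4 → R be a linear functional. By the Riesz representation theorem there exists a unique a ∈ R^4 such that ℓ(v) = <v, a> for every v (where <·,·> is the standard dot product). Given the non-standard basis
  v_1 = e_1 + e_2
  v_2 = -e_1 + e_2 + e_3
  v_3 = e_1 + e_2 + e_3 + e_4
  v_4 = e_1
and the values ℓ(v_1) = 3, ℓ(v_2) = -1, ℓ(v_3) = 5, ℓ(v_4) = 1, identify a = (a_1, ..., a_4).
a = (1, 2, -2, 4)

Write a = (a_1, ..., a_4) in the standard basis. For each basis vector v_i, ℓ(v_i) = <v_i, a> is a linear equation in the a_j's. Collect the n equations into a matrix system V a = ℓ, where row i of V is v_i (expressed in the standard basis). Since V is invertible (lower-triangular with 1s on the diagonal, up to permutation), solve by back-substitution:
  V =
[[1, 1, 0, 0],
 [-1, 1, 1, 0],
 [1, 1, 1, 1],
 [1, 0, 0, 0]]
  V a = (3, -1, 5, 1)
Solving gives a = (1, 2, -2, 4).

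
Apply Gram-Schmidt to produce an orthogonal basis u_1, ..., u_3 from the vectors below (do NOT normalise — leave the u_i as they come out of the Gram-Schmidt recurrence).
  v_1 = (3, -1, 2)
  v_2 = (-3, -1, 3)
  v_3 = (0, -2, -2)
Orthogonal basis:
  u_1 = (3, -1, 2)
  u_2 = (-18/7, -8/7, 23/7)
  u_3 = (-21/131, -315/131, -126/131)

Apply the Gram-Schmidt recurrence
  u_1 = v_1
  u_i = v_i − Σ_{j<i} ((v_i · u_j) / (u_j · u_j)) · u_j.

Step by step this gives:
  u_1 = (3, -1, 2)
  u_2 = (-18/7, -8/7, 23/7)
  u_3 = (-21/131, -315/131, -126/131)

Orthogonality check:
  u_2 · u_1 = 0 (should be 0)
  u_3 · u_1 = 0 (should be 0)
  u_3 · u_2 = 0 (should be 0)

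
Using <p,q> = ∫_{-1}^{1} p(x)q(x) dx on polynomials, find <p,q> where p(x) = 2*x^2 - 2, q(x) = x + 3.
<p,q> = -8

Expand the product: p(x)·q(x) = 2*x^3 + 6*x^2 - 2*x - 6.
∫_{-1}^{1} of each monomial x^k gives [2/(k+1) if k even, 0 if k odd]. Integrating term-by-term (or equivalently evaluating the antiderivative F(x) = x^4/2 + 2*x^3 - x^2 - 6*x at the endpoints):
  F(1) − F(−1) = -9/2 − (7/2) = -8.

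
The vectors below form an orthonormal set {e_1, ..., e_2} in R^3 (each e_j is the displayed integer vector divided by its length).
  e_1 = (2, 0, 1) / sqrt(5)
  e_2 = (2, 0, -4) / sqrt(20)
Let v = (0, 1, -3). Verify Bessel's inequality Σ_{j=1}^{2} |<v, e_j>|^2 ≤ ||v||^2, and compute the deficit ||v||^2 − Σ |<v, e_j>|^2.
Σ |<v, e_j>|^2 = 9; ||v||^2 = 10; deficit = 1

Write each e_j = u_j / sqrt(<u_j, u_j>) where u_j is the displayed integer vector. Then <v, e_j> = <v, u_j> / sqrt(<u_j, u_j>), so |<v, e_j>|^2 = <v, u_j>^2 / <u_j, u_j>.
Coefficients: <v, e_1> = -3/sqrt(5), <v, e_2> = 12/sqrt(20).
Square and sum: Σ |<v, e_j>|^2 = 9.
Compute ||v||^2 = v·v = 10.
Deficit = 10 − 9 = 1 ≥ 0, confirming Bessel's inequality. (The deficit equals ||v − Σ <v,e_j> e_j||^2, the squared distance from v to span{e_j}.)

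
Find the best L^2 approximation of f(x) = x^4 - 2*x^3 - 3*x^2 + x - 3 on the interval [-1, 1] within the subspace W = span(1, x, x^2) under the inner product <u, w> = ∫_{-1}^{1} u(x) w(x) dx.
g(x) = -15*x^2/7 - x/5 - 108/35

The best approximation g ∈ W is the orthogonal projection of f onto W. Writing g = a_0 + a_1 x + a_2 x^2, the coefficients solve the normal equations G · a = b where
  G_{ij} = <φ_i, φ_j> and b_i = <f, φ_i>, with φ_0 = 1, φ_1 = x, φ_2 = x^2.
G =
  [2, 0, 2/3]
  [0, 2/3, 0]
  [2/3, 0, 2/5],
b = (-38/5, -2/15, -102/35).
Solving gives a_0 = -108/35, a_1 = -1/5, a_2 = -15/7, so
  g(x) = -15*x^2/7 - x/5 - 108/35.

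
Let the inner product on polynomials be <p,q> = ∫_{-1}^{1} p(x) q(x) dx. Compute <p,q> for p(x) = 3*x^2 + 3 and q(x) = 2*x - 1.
<p,q> = -8

Expand the product: p(x)·q(x) = 6*x^3 - 3*x^2 + 6*x - 3.
∫_{-1}^{1} of each monomial x^k gives [2/(k+1) if k even, 0 if k odd]. Integrating term-by-term (or equivalently evaluating the antiderivative F(x) = 3*x^4/2 - x^3 + 3*x^2 - 3*x at the endpoints):
  F(1) − F(−1) = 1/2 − (17/2) = -8.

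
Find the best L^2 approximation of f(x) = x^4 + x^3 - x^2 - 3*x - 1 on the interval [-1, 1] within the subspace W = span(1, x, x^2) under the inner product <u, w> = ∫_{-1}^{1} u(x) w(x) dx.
g(x) = -x^2/7 - 12*x/5 - 38/35

The best approximation g ∈ W is the orthogonal projection of f onto W. Writing g = a_0 + a_1 x + a_2 x^2, the coefficients solve the normal equations G · a = b where
  G_{ij} = <φ_i, φ_j> and b_i = <f, φ_i>, with φ_0 = 1, φ_1 = x, φ_2 = x^2.
G =
  [2, 0, 2/3]
  [0, 2/3, 0]
  [2/3, 0, 2/5],
b = (-34/15, -8/5, -82/105).
Solving gives a_0 = -38/35, a_1 = -12/5, a_2 = -1/7, so
  g(x) = -x^2/7 - 12*x/5 - 38/35.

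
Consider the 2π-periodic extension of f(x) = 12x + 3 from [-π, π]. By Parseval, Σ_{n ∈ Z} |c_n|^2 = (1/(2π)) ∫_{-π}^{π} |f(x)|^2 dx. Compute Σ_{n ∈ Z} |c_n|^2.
Σ |c_n|^2 = 48π^2 + 9

Expand and integrate term by term over [-π, π]:
  ∫ (12x)^2 dx = 144·(2π^3/3); ∫ 2·12·(3)·x dx = 0 (odd integrand); ∫ 3^2 dx = 9·2π.
So (1/(2π)) ∫_{-π}^{π} (12x + 3)^2 dx = 144π^2/3 + 9 = 48π^2 + 9.
Parseval ⇒ Σ |c_n|^2 = 48π^2 + 9.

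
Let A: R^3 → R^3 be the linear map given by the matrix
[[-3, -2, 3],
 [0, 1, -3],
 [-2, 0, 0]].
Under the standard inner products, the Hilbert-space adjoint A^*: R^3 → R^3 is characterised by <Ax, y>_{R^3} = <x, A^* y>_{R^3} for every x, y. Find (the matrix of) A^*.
A^* = A^T =
[[-3, 0, -2],
 [-2, 1, 0],
 [3, -3, 0]]

For real matrices with standard dot products, the defining identity <Ax, y> = <x, A^* y> gives (Ax)^T y = x^T (A^*) y, i.e. x^T A^T y = x^T (A^*) y. Since this holds for all x, y, we must have A^* = A^T. Therefore
A^* =
[[-3, 0, -2],
 [-2, 1, 0],
 [3, -3, 0]].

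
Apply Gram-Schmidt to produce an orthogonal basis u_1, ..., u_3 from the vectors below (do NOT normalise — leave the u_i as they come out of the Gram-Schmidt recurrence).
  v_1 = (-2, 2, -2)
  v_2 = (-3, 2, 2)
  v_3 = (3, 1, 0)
Orthogonal basis:
  u_1 = (-2, 2, -2)
  u_2 = (-2, 1, 3)
  u_3 = (34/21, 85/42, 17/42)

Apply the Gram-Schmidt recurrence
  u_1 = v_1
  u_i = v_i − Σ_{j<i} ((v_i · u_j) / (u_j · u_j)) · u_j.

Step by step this gives:
  u_1 = (-2, 2, -2)
  u_2 = (-2, 1, 3)
  u_3 = (34/21, 85/42, 17/42)

Orthogonality check:
  u_2 · u_1 = 0 (should be 0)
  u_3 · u_1 = 0 (should be 0)
  u_3 · u_2 = 0 (should be 0)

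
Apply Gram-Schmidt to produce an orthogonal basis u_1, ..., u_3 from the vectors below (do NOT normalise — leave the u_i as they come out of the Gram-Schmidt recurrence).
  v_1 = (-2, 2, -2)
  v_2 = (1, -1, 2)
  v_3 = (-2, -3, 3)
Orthogonal basis:
  u_1 = (-2, 2, -2)
  u_2 = (-1/3, 1/3, 2/3)
  u_3 = (-5/2, -5/2, 0)

Apply the Gram-Schmidt recurrence
  u_1 = v_1
  u_i = v_i − Σ_{j<i} ((v_i · u_j) / (u_j · u_j)) · u_j.

Step by step this gives:
  u_1 = (-2, 2, -2)
  u_2 = (-1/3, 1/3, 2/3)
  u_3 = (-5/2, -5/2, 0)

Orthogonality check:
  u_2 · u_1 = 0 (should be 0)
  u_3 · u_1 = 0 (should be 0)
  u_3 · u_2 = 0 (should be 0)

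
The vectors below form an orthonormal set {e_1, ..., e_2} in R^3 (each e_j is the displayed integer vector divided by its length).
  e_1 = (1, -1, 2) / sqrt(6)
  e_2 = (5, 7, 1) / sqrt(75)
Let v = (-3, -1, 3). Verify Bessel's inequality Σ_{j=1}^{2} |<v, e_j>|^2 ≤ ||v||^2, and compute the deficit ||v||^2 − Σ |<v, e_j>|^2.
Σ |<v, e_j>|^2 = 187/25; ||v||^2 = 19; deficit = 288/25

Write each e_j = u_j / sqrt(<u_j, u_j>) where u_j is the displayed integer vector. Then <v, e_j> = <v, u_j> / sqrt(<u_j, u_j>), so |<v, e_j>|^2 = <v, u_j>^2 / <u_j, u_j>.
Coefficients: <v, e_1> = 4/sqrt(6), <v, e_2> = -19/sqrt(75).
Square and sum: Σ |<v, e_j>|^2 = 187/25.
Compute ||v||^2 = v·v = 19.
Deficit = 19 − 187/25 = 288/25 ≥ 0, confirming Bessel's inequality. (The deficit equals ||v − Σ <v,e_j> e_j||^2, the squared distance from v to span{e_j}.)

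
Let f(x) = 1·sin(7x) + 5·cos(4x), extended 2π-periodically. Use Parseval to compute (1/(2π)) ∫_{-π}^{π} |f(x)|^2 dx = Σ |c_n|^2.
Σ |c_n|^2 = 13

Expand |f|^2 and use orthogonality of {sin(nx), cos(mx)} on [-π, π]:
  ∫_{-π}^{π} sin(nx)^2 dx = π, ∫ cos(mx)^2 dx = π, and cross terms integrate to 0.
So ∫_{-π}^{π} f(x)^2 dx = 1^2 · π + 5^2 · π = (1 + 25)π.
Divide by 2π: (1 + 25)/2 = 13.
By Parseval, this equals Σ |c_n|^2.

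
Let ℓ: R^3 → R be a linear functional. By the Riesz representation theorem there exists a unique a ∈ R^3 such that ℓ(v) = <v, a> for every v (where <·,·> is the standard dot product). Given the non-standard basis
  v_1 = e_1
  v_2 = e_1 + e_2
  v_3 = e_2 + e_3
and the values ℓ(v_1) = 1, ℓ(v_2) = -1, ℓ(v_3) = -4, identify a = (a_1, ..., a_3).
a = (1, -2, -2)

Write a = (a_1, ..., a_3) in the standard basis. For each basis vector v_i, ℓ(v_i) = <v_i, a> is a linear equation in the a_j's. Collect the n equations into a matrix system V a = ℓ, where row i of V is v_i (expressed in the standard basis). Since V is invertible (lower-triangular with 1s on the diagonal, up to permutation), solve by back-substitution:
  V =
[[1, 0, 0],
 [1, 1, 0],
 [0, 1, 1]]
  V a = (1, -1, -4)
Solving gives a = (1, -2, -2).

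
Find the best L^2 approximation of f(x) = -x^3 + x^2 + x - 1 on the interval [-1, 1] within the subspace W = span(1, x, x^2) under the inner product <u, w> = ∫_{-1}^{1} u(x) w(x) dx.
g(x) = x^2 + 2*x/5 - 1

The best approximation g ∈ W is the orthogonal projection of f onto W. Writing g = a_0 + a_1 x + a_2 x^2, the coefficients solve the normal equations G · a = b where
  G_{ij} = <φ_i, φ_j> and b_i = <f, φ_i>, with φ_0 = 1, φ_1 = x, φ_2 = x^2.
G =
  [2, 0, 2/3]
  [0, 2/3, 0]
  [2/3, 0, 2/5],
b = (-4/3, 4/15, -4/15).
Solving gives a_0 = -1, a_1 = 2/5, a_2 = 1, so
  g(x) = x^2 + 2*x/5 - 1.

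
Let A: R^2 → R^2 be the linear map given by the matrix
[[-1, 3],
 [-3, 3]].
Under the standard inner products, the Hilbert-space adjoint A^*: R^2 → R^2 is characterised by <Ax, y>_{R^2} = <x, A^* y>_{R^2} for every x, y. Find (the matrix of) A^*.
A^* = A^T =
[[-1, -3],
 [3, 3]]

For real matrices with standard dot products, the defining identity <Ax, y> = <x, A^* y> gives (Ax)^T y = x^T (A^*) y, i.e. x^T A^T y = x^T (A^*) y. Since this holds for all x, y, we must have A^* = A^T. Therefore
A^* =
[[-1, -3],
 [3, 3]].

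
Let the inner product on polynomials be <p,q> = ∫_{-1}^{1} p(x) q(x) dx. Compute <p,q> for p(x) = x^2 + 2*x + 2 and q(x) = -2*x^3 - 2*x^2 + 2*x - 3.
<p,q> = -82/5

Expand the product: p(x)·q(x) = -2*x^5 - 6*x^4 - 6*x^3 - 3*x^2 - 2*x - 6.
∫_{-1}^{1} of each monomial x^k gives [2/(k+1) if k even, 0 if k odd]. Integrating term-by-term (or equivalently evaluating the antiderivative F(x) = -x^6/3 - 6*x^5/5 - 3*x^4/2 - x^3 - x^2 - 6*x at the endpoints):
  F(1) − F(−1) = -331/30 − (161/30) = -82/5.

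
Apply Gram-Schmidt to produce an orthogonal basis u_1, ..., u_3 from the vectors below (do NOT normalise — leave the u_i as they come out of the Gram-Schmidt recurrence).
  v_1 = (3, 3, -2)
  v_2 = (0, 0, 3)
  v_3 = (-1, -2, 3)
Orthogonal basis:
  u_1 = (3, 3, -2)
  u_2 = (9/11, 9/11, 27/11)
  u_3 = (1/2, -1/2, 0)

Apply the Gram-Schmidt recurrence
  u_1 = v_1
  u_i = v_i − Σ_{j<i} ((v_i · u_j) / (u_j · u_j)) · u_j.

Step by step this gives:
  u_1 = (3, 3, -2)
  u_2 = (9/11, 9/11, 27/11)
  u_3 = (1/2, -1/2, 0)

Orthogonality check:
  u_2 · u_1 = 0 (should be 0)
  u_3 · u_1 = 0 (should be 0)
  u_3 · u_2 = 0 (should be 0)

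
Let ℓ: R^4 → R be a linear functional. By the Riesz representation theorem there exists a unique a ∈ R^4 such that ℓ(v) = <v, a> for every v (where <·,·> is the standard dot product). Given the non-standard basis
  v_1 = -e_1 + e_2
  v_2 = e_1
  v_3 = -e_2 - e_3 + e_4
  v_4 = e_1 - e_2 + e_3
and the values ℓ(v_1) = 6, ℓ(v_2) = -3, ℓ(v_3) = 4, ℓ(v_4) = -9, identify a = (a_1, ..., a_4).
a = (-3, 3, -3, 4)

Write a = (a_1, ..., a_4) in the standard basis. For each basis vector v_i, ℓ(v_i) = <v_i, a> is a linear equation in the a_j's. Collect the n equations into a matrix system V a = ℓ, where row i of V is v_i (expressed in the standard basis). Since V is invertible (lower-triangular with 1s on the diagonal, up to permutation), solve by back-substitution:
  V =
[[-1, 1, 0, 0],
 [1, 0, 0, 0],
 [0, -1, -1, 1],
 [1, -1, 1, 0]]
  V a = (6, -3, 4, -9)
Solving gives a = (-3, 3, -3, 4).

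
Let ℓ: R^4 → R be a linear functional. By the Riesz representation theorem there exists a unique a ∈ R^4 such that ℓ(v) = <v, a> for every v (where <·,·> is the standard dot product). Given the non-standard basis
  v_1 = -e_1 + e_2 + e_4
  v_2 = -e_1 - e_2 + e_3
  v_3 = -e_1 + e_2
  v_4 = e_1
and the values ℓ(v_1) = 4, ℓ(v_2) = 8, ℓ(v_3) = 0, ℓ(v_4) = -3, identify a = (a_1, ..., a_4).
a = (-3, -3, 2, 4)

Write a = (a_1, ..., a_4) in the standard basis. For each basis vector v_i, ℓ(v_i) = <v_i, a> is a linear equation in the a_j's. Collect the n equations into a matrix system V a = ℓ, where row i of V is v_i (expressed in the standard basis). Since V is invertible (lower-triangular with 1s on the diagonal, up to permutation), solve by back-substitution:
  V =
[[-1, 1, 0, 1],
 [-1, -1, 1, 0],
 [-1, 1, 0, 0],
 [1, 0, 0, 0]]
  V a = (4, 8, 0, -3)
Solving gives a = (-3, -3, 2, 4).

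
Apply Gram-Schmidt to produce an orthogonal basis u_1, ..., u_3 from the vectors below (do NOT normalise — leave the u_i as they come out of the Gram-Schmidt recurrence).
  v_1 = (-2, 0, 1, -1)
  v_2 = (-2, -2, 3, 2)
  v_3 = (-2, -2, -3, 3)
Orthogonal basis:
  u_1 = (-2, 0, 1, -1)
  u_2 = (-1/3, -2, 13/6, 17/6)
  u_3 = (-256/101, -122/101, -356/101, 156/101)

Apply the Gram-Schmidt recurrence
  u_1 = v_1
  u_i = v_i − Σ_{j<i} ((v_i · u_j) / (u_j · u_j)) · u_j.

Step by step this gives:
  u_1 = (-2, 0, 1, -1)
  u_2 = (-1/3, -2, 13/6, 17/6)
  u_3 = (-256/101, -122/101, -356/101, 156/101)

Orthogonality check:
  u_2 · u_1 = 0 (should be 0)
  u_3 · u_1 = 0 (should be 0)
  u_3 · u_2 = 0 (should be 0)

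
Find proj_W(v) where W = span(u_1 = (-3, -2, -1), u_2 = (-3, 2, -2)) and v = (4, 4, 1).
proj_W(v) = (4, 4, 1)

Set up U = [u_1 | ... | u_2] ∈ R^(3×2). The projector onto W = col(U) is P = U (U^T U)^(-1) U^T.
Compute U^T U =
  [14, 7]
  [7, 17],
and U^T v = (-21, -6).
Solve U^T U · c = U^T v for the coefficients: c = (-5/3, 1/3). The projection is proj_W(v) = U c.
Check: (v - proj_W(v)) · u_1 = 0  (should be 0).
Check: (v - proj_W(v)) · u_2 = 0  (should be 0).
Result: proj_W(v) = (4, 4, 1).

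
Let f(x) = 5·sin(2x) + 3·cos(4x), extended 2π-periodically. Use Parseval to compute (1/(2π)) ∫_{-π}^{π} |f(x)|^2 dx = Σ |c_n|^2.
Σ |c_n|^2 = 17

Expand |f|^2 and use orthogonality of {sin(nx), cos(mx)} on [-π, π]:
  ∫_{-π}^{π} sin(nx)^2 dx = π, ∫ cos(mx)^2 dx = π, and cross terms integrate to 0.
So ∫_{-π}^{π} f(x)^2 dx = 5^2 · π + 3^2 · π = (25 + 9)π.
Divide by 2π: (25 + 9)/2 = 17.
By Parseval, this equals Σ |c_n|^2.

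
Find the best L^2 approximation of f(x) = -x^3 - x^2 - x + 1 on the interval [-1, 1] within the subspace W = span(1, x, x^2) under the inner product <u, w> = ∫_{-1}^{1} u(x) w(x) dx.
g(x) = -x^2 - 8*x/5 + 1

The best approximation g ∈ W is the orthogonal projection of f onto W. Writing g = a_0 + a_1 x + a_2 x^2, the coefficients solve the normal equations G · a = b where
  G_{ij} = <φ_i, φ_j> and b_i = <f, φ_i>, with φ_0 = 1, φ_1 = x, φ_2 = x^2.
G =
  [2, 0, 2/3]
  [0, 2/3, 0]
  [2/3, 0, 2/5],
b = (4/3, -16/15, 4/15).
Solving gives a_0 = 1, a_1 = -8/5, a_2 = -1, so
  g(x) = -x^2 - 8*x/5 + 1.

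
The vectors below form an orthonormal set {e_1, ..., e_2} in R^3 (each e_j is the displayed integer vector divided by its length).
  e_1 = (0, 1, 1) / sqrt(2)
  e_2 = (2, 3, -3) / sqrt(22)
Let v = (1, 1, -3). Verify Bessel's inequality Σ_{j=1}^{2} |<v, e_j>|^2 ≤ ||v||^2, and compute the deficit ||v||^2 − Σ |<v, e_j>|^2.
Σ |<v, e_j>|^2 = 120/11; ||v||^2 = 11; deficit = 1/11

Write each e_j = u_j / sqrt(<u_j, u_j>) where u_j is the displayed integer vector. Then <v, e_j> = <v, u_j> / sqrt(<u_j, u_j>), so |<v, e_j>|^2 = <v, u_j>^2 / <u_j, u_j>.
Coefficients: <v, e_1> = -2/sqrt(2), <v, e_2> = 14/sqrt(22).
Square and sum: Σ |<v, e_j>|^2 = 120/11.
Compute ||v||^2 = v·v = 11.
Deficit = 11 − 120/11 = 1/11 ≥ 0, confirming Bessel's inequality. (The deficit equals ||v − Σ <v,e_j> e_j||^2, the squared distance from v to span{e_j}.)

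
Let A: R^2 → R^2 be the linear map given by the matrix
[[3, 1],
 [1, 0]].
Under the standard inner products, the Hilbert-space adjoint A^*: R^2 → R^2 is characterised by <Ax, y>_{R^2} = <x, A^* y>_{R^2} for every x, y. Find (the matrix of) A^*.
A^* = A^T =
[[3, 1],
 [1, 0]]

For real matrices with standard dot products, the defining identity <Ax, y> = <x, A^* y> gives (Ax)^T y = x^T (A^*) y, i.e. x^T A^T y = x^T (A^*) y. Since this holds for all x, y, we must have A^* = A^T. Therefore
A^* =
[[3, 1],
 [1, 0]].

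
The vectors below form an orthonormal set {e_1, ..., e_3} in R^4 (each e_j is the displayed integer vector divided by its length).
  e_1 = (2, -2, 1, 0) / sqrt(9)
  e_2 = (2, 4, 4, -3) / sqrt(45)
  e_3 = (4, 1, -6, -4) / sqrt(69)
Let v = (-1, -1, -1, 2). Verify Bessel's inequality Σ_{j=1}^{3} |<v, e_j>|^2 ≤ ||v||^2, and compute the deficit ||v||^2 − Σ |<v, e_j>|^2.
Σ |<v, e_j>|^2 = 2246/345; ||v||^2 = 7; deficit = 169/345

Write each e_j = u_j / sqrt(<u_j, u_j>) where u_j is the displayed integer vector. Then <v, e_j> = <v, u_j> / sqrt(<u_j, u_j>), so |<v, e_j>|^2 = <v, u_j>^2 / <u_j, u_j>.
Coefficients: <v, e_1> = -1/sqrt(9), <v, e_2> = -16/sqrt(45), <v, e_3> = -7/sqrt(69).
Square and sum: Σ |<v, e_j>|^2 = 2246/345.
Compute ||v||^2 = v·v = 7.
Deficit = 7 − 2246/345 = 169/345 ≥ 0, confirming Bessel's inequality. (The deficit equals ||v − Σ <v,e_j> e_j||^2, the squared distance from v to span{e_j}.)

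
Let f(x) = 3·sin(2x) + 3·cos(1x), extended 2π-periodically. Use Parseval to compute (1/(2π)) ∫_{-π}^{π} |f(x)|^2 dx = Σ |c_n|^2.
Σ |c_n|^2 = 9

Expand |f|^2 and use orthogonality of {sin(nx), cos(mx)} on [-π, π]:
  ∫_{-π}^{π} sin(nx)^2 dx = π, ∫ cos(mx)^2 dx = π, and cross terms integrate to 0.
So ∫_{-π}^{π} f(x)^2 dx = 3^2 · π + 3^2 · π = (9 + 9)π.
Divide by 2π: (9 + 9)/2 = 9.
By Parseval, this equals Σ |c_n|^2.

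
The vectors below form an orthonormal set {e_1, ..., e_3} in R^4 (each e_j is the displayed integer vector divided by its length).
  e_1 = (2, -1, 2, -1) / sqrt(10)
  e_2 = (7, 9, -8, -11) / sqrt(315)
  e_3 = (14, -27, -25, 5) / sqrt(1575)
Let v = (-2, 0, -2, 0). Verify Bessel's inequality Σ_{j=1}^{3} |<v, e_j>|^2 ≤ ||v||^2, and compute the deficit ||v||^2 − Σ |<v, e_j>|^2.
Σ |<v, e_j>|^2 = 168/25; ||v||^2 = 8; deficit = 32/25

Write each e_j = u_j / sqrt(<u_j, u_j>) where u_j is the displayed integer vector. Then <v, e_j> = <v, u_j> / sqrt(<u_j, u_j>), so |<v, e_j>|^2 = <v, u_j>^2 / <u_j, u_j>.
Coefficients: <v, e_1> = -8/sqrt(10), <v, e_2> = 2/sqrt(315), <v, e_3> = 22/sqrt(1575).
Square and sum: Σ |<v, e_j>|^2 = 168/25.
Compute ||v||^2 = v·v = 8.
Deficit = 8 − 168/25 = 32/25 ≥ 0, confirming Bessel's inequality. (The deficit equals ||v − Σ <v,e_j> e_j||^2, the squared distance from v to span{e_j}.)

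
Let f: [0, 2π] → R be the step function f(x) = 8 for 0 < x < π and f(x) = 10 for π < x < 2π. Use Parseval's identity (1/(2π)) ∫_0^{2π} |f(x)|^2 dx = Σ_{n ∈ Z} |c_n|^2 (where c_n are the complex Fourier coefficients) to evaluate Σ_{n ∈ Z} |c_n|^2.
Σ |c_n|^2 = 82

Parseval equates the L^2 energy of f (normalised by 1/(2π)) with the ℓ^2 sum of its Fourier coefficients: (1/(2π)) ∫_0^{2π} |f|^2 = Σ |c_n|^2.
Compute the left side: (1/(2π)) [∫_0^π 8^2 dx + ∫_π^{2π} 10^2 dx] = (1/(2π)) · (64π + 100π) = (64 + 100)/2 = 82.
So Σ_{n ∈ Z} |c_n|^2 = 82.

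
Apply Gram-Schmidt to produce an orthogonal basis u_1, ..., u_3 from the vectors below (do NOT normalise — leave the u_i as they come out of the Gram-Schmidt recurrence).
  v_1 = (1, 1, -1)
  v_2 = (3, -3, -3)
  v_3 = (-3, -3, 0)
Orthogonal basis:
  u_1 = (1, 1, -1)
  u_2 = (2, -4, -2)
  u_3 = (-3/2, 0, -3/2)

Apply the Gram-Schmidt recurrence
  u_1 = v_1
  u_i = v_i − Σ_{j<i} ((v_i · u_j) / (u_j · u_j)) · u_j.

Step by step this gives:
  u_1 = (1, 1, -1)
  u_2 = (2, -4, -2)
  u_3 = (-3/2, 0, -3/2)

Orthogonality check:
  u_2 · u_1 = 0 (should be 0)
  u_3 · u_1 = 0 (should be 0)
  u_3 · u_2 = 0 (should be 0)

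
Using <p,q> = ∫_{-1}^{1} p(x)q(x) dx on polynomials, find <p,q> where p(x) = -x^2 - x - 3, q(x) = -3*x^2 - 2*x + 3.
<p,q> = -172/15

Expand the product: p(x)·q(x) = 3*x^4 + 5*x^3 + 8*x^2 + 3*x - 9.
∫_{-1}^{1} of each monomial x^k gives [2/(k+1) if k even, 0 if k odd]. Integrating term-by-term (or equivalently evaluating the antiderivative F(x) = 3*x^5/5 + 5*x^4/4 + 8*x^3/3 + 3*x^2/2 - 9*x at the endpoints):
  F(1) − F(−1) = -179/60 − (509/60) = -172/15.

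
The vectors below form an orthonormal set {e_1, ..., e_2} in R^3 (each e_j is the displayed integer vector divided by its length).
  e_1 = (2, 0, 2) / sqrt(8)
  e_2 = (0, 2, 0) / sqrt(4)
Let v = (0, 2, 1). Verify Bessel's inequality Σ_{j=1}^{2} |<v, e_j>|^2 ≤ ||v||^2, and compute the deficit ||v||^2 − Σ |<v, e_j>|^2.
Σ |<v, e_j>|^2 = 9/2; ||v||^2 = 5; deficit = 1/2

Write each e_j = u_j / sqrt(<u_j, u_j>) where u_j is the displayed integer vector. Then <v, e_j> = <v, u_j> / sqrt(<u_j, u_j>), so |<v, e_j>|^2 = <v, u_j>^2 / <u_j, u_j>.
Coefficients: <v, e_1> = 2/sqrt(8), <v, e_2> = 4/sqrt(4).
Square and sum: Σ |<v, e_j>|^2 = 9/2.
Compute ||v||^2 = v·v = 5.
Deficit = 5 − 9/2 = 1/2 ≥ 0, confirming Bessel's inequality. (The deficit equals ||v − Σ <v,e_j> e_j||^2, the squared distance from v to span{e_j}.)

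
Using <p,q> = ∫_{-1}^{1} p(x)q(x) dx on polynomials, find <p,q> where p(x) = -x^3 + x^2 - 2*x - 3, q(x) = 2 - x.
<p,q> = -134/15

Expand the product: p(x)·q(x) = x^4 - 3*x^3 + 4*x^2 - x - 6.
∫_{-1}^{1} of each monomial x^k gives [2/(k+1) if k even, 0 if k odd]. Integrating term-by-term (or equivalently evaluating the antiderivative F(x) = x^5/5 - 3*x^4/4 + 4*x^3/3 - x^2/2 - 6*x at the endpoints):
  F(1) − F(−1) = -343/60 − (193/60) = -134/15.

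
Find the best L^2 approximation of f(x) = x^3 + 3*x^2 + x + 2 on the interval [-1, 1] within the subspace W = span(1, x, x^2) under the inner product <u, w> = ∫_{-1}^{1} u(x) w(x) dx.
g(x) = 3*x^2 + 8*x/5 + 2

The best approximation g ∈ W is the orthogonal projection of f onto W. Writing g = a_0 + a_1 x + a_2 x^2, the coefficients solve the normal equations G · a = b where
  G_{ij} = <φ_i, φ_j> and b_i = <f, φ_i>, with φ_0 = 1, φ_1 = x, φ_2 = x^2.
G =
  [2, 0, 2/3]
  [0, 2/3, 0]
  [2/3, 0, 2/5],
b = (6, 16/15, 38/15).
Solving gives a_0 = 2, a_1 = 8/5, a_2 = 3, so
  g(x) = 3*x^2 + 8*x/5 + 2.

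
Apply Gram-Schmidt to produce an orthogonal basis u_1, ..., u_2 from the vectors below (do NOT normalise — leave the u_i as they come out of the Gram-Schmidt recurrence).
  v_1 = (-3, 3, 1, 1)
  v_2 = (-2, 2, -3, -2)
Orthogonal basis:
  u_1 = (-3, 3, 1, 1)
  u_2 = (-19/20, 19/20, -67/20, -47/20)

Apply the Gram-Schmidt recurrence
  u_1 = v_1
  u_i = v_i − Σ_{j<i} ((v_i · u_j) / (u_j · u_j)) · u_j.

Step by step this gives:
  u_1 = (-3, 3, 1, 1)
  u_2 = (-19/20, 19/20, -67/20, -47/20)

Orthogonality check:
  u_2 · u_1 = 0 (should be 0)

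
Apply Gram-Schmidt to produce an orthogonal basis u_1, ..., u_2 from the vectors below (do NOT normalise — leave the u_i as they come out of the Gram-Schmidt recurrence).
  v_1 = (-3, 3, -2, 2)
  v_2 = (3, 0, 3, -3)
Orthogonal basis:
  u_1 = (-3, 3, -2, 2)
  u_2 = (15/26, 63/26, 18/13, -18/13)

Apply the Gram-Schmidt recurrence
  u_1 = v_1
  u_i = v_i − Σ_{j<i} ((v_i · u_j) / (u_j · u_j)) · u_j.

Step by step this gives:
  u_1 = (-3, 3, -2, 2)
  u_2 = (15/26, 63/26, 18/13, -18/13)

Orthogonality check:
  u_2 · u_1 = 0 (should be 0)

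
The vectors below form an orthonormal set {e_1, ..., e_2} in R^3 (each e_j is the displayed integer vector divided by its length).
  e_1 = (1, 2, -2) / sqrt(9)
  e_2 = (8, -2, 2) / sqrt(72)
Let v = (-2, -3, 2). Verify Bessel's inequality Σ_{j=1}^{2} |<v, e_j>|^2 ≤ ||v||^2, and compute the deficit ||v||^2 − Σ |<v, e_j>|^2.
Σ |<v, e_j>|^2 = 33/2; ||v||^2 = 17; deficit = 1/2

Write each e_j = u_j / sqrt(<u_j, u_j>) where u_j is the displayed integer vector. Then <v, e_j> = <v, u_j> / sqrt(<u_j, u_j>), so |<v, e_j>|^2 = <v, u_j>^2 / <u_j, u_j>.
Coefficients: <v, e_1> = -12/sqrt(9), <v, e_2> = -6/sqrt(72).
Square and sum: Σ |<v, e_j>|^2 = 33/2.
Compute ||v||^2 = v·v = 17.
Deficit = 17 − 33/2 = 1/2 ≥ 0, confirming Bessel's inequality. (The deficit equals ||v − Σ <v,e_j> e_j||^2, the squared distance from v to span{e_j}.)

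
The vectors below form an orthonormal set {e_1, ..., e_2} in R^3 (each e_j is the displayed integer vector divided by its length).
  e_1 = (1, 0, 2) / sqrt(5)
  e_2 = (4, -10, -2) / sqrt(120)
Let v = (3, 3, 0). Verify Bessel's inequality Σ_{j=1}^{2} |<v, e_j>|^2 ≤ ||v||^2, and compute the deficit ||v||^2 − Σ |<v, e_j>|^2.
Σ |<v, e_j>|^2 = 9/2; ||v||^2 = 18; deficit = 27/2

Write each e_j = u_j / sqrt(<u_j, u_j>) where u_j is the displayed integer vector. Then <v, e_j> = <v, u_j> / sqrt(<u_j, u_j>), so |<v, e_j>|^2 = <v, u_j>^2 / <u_j, u_j>.
Coefficients: <v, e_1> = 3/sqrt(5), <v, e_2> = -18/sqrt(120).
Square and sum: Σ |<v, e_j>|^2 = 9/2.
Compute ||v||^2 = v·v = 18.
Deficit = 18 − 9/2 = 27/2 ≥ 0, confirming Bessel's inequality. (The deficit equals ||v − Σ <v,e_j> e_j||^2, the squared distance from v to span{e_j}.)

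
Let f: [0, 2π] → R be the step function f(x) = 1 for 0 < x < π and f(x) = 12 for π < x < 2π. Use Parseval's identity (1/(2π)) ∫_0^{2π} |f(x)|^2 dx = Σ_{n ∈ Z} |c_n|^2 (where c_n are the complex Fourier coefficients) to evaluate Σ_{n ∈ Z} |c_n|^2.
Σ |c_n|^2 = 145/2

Parseval equates the L^2 energy of f (normalised by 1/(2π)) with the ℓ^2 sum of its Fourier coefficients: (1/(2π)) ∫_0^{2π} |f|^2 = Σ |c_n|^2.
Compute the left side: (1/(2π)) [∫_0^π 1^2 dx + ∫_π^{2π} 12^2 dx] = (1/(2π)) · (1π + 144π) = (1 + 144)/2 = 145/2.
So Σ_{n ∈ Z} |c_n|^2 = 145/2.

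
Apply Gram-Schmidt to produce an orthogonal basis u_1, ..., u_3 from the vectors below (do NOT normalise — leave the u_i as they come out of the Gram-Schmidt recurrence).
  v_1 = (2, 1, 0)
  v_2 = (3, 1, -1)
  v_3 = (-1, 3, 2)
Orthogonal basis:
  u_1 = (2, 1, 0)
  u_2 = (1/5, -2/5, -1)
  u_3 = (-5/6, 5/3, -5/6)

Apply the Gram-Schmidt recurrence
  u_1 = v_1
  u_i = v_i − Σ_{j<i} ((v_i · u_j) / (u_j · u_j)) · u_j.

Step by step this gives:
  u_1 = (2, 1, 0)
  u_2 = (1/5, -2/5, -1)
  u_3 = (-5/6, 5/3, -5/6)

Orthogonality check:
  u_2 · u_1 = 0 (should be 0)
  u_3 · u_1 = 0 (should be 0)
  u_3 · u_2 = 0 (should be 0)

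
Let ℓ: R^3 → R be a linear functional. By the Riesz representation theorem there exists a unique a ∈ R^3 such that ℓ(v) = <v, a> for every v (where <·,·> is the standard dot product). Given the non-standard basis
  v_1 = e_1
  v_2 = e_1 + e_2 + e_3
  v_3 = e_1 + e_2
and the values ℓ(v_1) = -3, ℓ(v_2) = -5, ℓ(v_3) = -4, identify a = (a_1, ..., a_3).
a = (-3, -1, -1)

Write a = (a_1, ..., a_3) in the standard basis. For each basis vector v_i, ℓ(v_i) = <v_i, a> is a linear equation in the a_j's. Collect the n equations into a matrix system V a = ℓ, where row i of V is v_i (expressed in the standard basis). Since V is invertible (lower-triangular with 1s on the diagonal, up to permutation), solve by back-substitution:
  V =
[[1, 0, 0],
 [1, 1, 1],
 [1, 1, 0]]
  V a = (-3, -5, -4)
Solving gives a = (-3, -1, -1).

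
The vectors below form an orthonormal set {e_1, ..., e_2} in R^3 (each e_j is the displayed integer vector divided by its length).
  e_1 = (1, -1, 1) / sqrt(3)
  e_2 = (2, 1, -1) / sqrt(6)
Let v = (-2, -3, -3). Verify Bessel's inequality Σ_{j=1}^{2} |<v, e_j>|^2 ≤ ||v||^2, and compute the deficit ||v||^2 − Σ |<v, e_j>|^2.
Σ |<v, e_j>|^2 = 4; ||v||^2 = 22; deficit = 18

Write each e_j = u_j / sqrt(<u_j, u_j>) where u_j is the displayed integer vector. Then <v, e_j> = <v, u_j> / sqrt(<u_j, u_j>), so |<v, e_j>|^2 = <v, u_j>^2 / <u_j, u_j>.
Coefficients: <v, e_1> = -2/sqrt(3), <v, e_2> = -4/sqrt(6).
Square and sum: Σ |<v, e_j>|^2 = 4.
Compute ||v||^2 = v·v = 22.
Deficit = 22 − 4 = 18 ≥ 0, confirming Bessel's inequality. (The deficit equals ||v − Σ <v,e_j> e_j||^2, the squared distance from v to span{e_j}.)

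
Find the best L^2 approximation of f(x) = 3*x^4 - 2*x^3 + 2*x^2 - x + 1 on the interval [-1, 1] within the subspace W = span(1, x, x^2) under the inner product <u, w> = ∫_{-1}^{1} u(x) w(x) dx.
g(x) = 32*x^2/7 - 11*x/5 + 26/35

The best approximation g ∈ W is the orthogonal projection of f onto W. Writing g = a_0 + a_1 x + a_2 x^2, the coefficients solve the normal equations G · a = b where
  G_{ij} = <φ_i, φ_j> and b_i = <f, φ_i>, with φ_0 = 1, φ_1 = x, φ_2 = x^2.
G =
  [2, 0, 2/3]
  [0, 2/3, 0]
  [2/3, 0, 2/5],
b = (68/15, -22/15, 244/105).
Solving gives a_0 = 26/35, a_1 = -11/5, a_2 = 32/7, so
  g(x) = 32*x^2/7 - 11*x/5 + 26/35.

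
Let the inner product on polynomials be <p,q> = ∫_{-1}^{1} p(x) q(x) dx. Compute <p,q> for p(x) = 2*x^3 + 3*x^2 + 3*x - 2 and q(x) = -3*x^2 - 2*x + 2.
<p,q> = -46/5

Expand the product: p(x)·q(x) = -6*x^5 - 13*x^4 - 11*x^3 + 6*x^2 + 10*x - 4.
∫_{-1}^{1} of each monomial x^k gives [2/(k+1) if k even, 0 if k odd]. Integrating term-by-term (or equivalently evaluating the antiderivative F(x) = -x^6 - 13*x^5/5 - 11*x^4/4 + 2*x^3 + 5*x^2 - 4*x at the endpoints):
  F(1) − F(−1) = -67/20 − (117/20) = -46/5.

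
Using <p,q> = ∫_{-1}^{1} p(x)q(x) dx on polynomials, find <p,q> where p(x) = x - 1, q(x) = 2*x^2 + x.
<p,q> = -2/3

Expand the product: p(x)·q(x) = 2*x^3 - x^2 - x.
∫_{-1}^{1} of each monomial x^k gives [2/(k+1) if k even, 0 if k odd]. Integrating term-by-term (or equivalently evaluating the antiderivative F(x) = x^4/2 - x^3/3 - x^2/2 at the endpoints):
  F(1) − F(−1) = -1/3 − (1/3) = -2/3.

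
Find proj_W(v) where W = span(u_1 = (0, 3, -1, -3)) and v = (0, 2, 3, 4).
proj_W(v) = (0, -27/19, 9/19, 27/19)

Set up U = [u_1 | ... | u_1] ∈ R^(4×1). The projector onto W = col(U) is P = U (U^T U)^(-1) U^T.
Compute U^T U =
  [19],
and U^T v = (-9).
Solve U^T U · c = U^T v for the coefficients: c = (-9/19). The projection is proj_W(v) = U c.
Check: (v - proj_W(v)) · u_1 = 0  (should be 0).
Result: proj_W(v) = (0, -27/19, 9/19, 27/19).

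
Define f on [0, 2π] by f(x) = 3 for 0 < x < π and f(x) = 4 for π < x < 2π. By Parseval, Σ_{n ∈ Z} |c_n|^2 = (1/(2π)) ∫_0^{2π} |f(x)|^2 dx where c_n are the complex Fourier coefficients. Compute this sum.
Σ |c_n|^2 = 25/2

Parseval equates the L^2 energy of f (normalised by 1/(2π)) with the ℓ^2 sum of its Fourier coefficients: (1/(2π)) ∫_0^{2π} |f|^2 = Σ |c_n|^2.
Compute the left side: (1/(2π)) [∫_0^π 3^2 dx + ∫_π^{2π} 4^2 dx] = (1/(2π)) · (9π + 16π) = (9 + 16)/2 = 25/2.
So Σ_{n ∈ Z} |c_n|^2 = 25/2.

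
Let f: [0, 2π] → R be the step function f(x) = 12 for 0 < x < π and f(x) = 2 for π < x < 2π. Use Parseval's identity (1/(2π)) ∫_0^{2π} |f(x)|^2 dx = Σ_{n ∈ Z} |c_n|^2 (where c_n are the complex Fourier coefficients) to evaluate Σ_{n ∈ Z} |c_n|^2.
Σ |c_n|^2 = 74

Parseval equates the L^2 energy of f (normalised by 1/(2π)) with the ℓ^2 sum of its Fourier coefficients: (1/(2π)) ∫_0^{2π} |f|^2 = Σ |c_n|^2.
Compute the left side: (1/(2π)) [∫_0^π 12^2 dx + ∫_π^{2π} 2^2 dx] = (1/(2π)) · (144π + 4π) = (144 + 4)/2 = 74.
So Σ_{n ∈ Z} |c_n|^2 = 74.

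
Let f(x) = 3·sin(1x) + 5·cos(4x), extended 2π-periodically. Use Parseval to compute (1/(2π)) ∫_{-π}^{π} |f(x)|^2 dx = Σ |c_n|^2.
Σ |c_n|^2 = 17

Expand |f|^2 and use orthogonality of {sin(nx), cos(mx)} on [-π, π]:
  ∫_{-π}^{π} sin(nx)^2 dx = π, ∫ cos(mx)^2 dx = π, and cross terms integrate to 0.
So ∫_{-π}^{π} f(x)^2 dx = 3^2 · π + 5^2 · π = (9 + 25)π.
Divide by 2π: (9 + 25)/2 = 17.
By Parseval, this equals Σ |c_n|^2.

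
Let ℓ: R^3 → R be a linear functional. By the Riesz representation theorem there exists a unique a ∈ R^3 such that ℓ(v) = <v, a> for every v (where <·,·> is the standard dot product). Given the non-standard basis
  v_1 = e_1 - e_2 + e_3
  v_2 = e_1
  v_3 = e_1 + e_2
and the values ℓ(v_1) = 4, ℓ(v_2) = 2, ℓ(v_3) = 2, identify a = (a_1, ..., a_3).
a = (2, 0, 2)

Write a = (a_1, ..., a_3) in the standard basis. For each basis vector v_i, ℓ(v_i) = <v_i, a> is a linear equation in the a_j's. Collect the n equations into a matrix system V a = ℓ, where row i of V is v_i (expressed in the standard basis). Since V is invertible (lower-triangular with 1s on the diagonal, up to permutation), solve by back-substitution:
  V =
[[1, -1, 1],
 [1, 0, 0],
 [1, 1, 0]]
  V a = (4, 2, 2)
Solving gives a = (2, 0, 2).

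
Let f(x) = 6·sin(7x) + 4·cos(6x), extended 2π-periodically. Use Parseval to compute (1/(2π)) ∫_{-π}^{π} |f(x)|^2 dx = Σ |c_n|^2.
Σ |c_n|^2 = 26

Expand |f|^2 and use orthogonality of {sin(nx), cos(mx)} on [-π, π]:
  ∫_{-π}^{π} sin(nx)^2 dx = π, ∫ cos(mx)^2 dx = π, and cross terms integrate to 0.
So ∫_{-π}^{π} f(x)^2 dx = 6^2 · π + 4^2 · π = (36 + 16)π.
Divide by 2π: (36 + 16)/2 = 26.
By Parseval, this equals Σ |c_n|^2.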